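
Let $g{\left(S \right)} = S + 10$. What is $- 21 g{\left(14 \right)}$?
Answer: $-504$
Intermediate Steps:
$g{\left(S \right)} = 10 + S$
$- 21 g{\left(14 \right)} = - 21 \left(10 + 14\right) = \left(-21\right) 24 = -504$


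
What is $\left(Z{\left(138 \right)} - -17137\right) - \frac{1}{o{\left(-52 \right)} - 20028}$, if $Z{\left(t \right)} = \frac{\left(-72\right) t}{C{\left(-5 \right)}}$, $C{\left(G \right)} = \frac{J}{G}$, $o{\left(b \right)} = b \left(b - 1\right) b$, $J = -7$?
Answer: $\frac{11479371867}{1143380} \approx 10040.0$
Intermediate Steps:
$o{\left(b \right)} = b^{2} \left(-1 + b\right)$ ($o{\left(b \right)} = b \left(b - 1\right) b = b \left(-1 + b\right) b = b^{2} \left(-1 + b\right)$)
$C{\left(G \right)} = - \frac{7}{G}$
$Z{\left(t \right)} = - \frac{360 t}{7}$ ($Z{\left(t \right)} = \frac{\left(-72\right) t}{\left(-7\right) \frac{1}{-5}} = \frac{\left(-72\right) t}{\left(-7\right) \left(- \frac{1}{5}\right)} = \frac{\left(-72\right) t}{\frac{7}{5}} = - 72 t \frac{5}{7} = - \frac{360 t}{7}$)
$\left(Z{\left(138 \right)} - -17137\right) - \frac{1}{o{\left(-52 \right)} - 20028} = \left(\left(- \frac{360}{7}\right) 138 - -17137\right) - \frac{1}{\left(-52\right)^{2} \left(-1 - 52\right) - 20028} = \left(- \frac{49680}{7} + 17137\right) - \frac{1}{2704 \left(-53\right) - 20028} = \frac{70279}{7} - \frac{1}{-143312 - 20028} = \frac{70279}{7} - \frac{1}{-163340} = \frac{70279}{7} - - \frac{1}{163340} = \frac{70279}{7} + \frac{1}{163340} = \frac{11479371867}{1143380}$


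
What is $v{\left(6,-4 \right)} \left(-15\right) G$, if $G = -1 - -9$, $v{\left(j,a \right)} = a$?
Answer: $480$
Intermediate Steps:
$G = 8$ ($G = -1 + 9 = 8$)
$v{\left(6,-4 \right)} \left(-15\right) G = \left(-4\right) \left(-15\right) 8 = 60 \cdot 8 = 480$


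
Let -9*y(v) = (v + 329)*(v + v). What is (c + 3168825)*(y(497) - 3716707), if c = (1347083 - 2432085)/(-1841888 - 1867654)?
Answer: -201428318508335522432/16692939 ≈ -1.2067e+13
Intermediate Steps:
c = 542501/1854771 (c = -1085002/(-3709542) = -1085002*(-1/3709542) = 542501/1854771 ≈ 0.29249)
y(v) = -2*v*(329 + v)/9 (y(v) = -(v + 329)*(v + v)/9 = -(329 + v)*2*v/9 = -2*v*(329 + v)/9)
(c + 3168825)*(y(497) - 3716707) = (542501/1854771 + 3168825)*(-2/9*497*(329 + 497) - 3716707) = 5877445256576*(-2/9*497*826 - 3716707)/1854771 = 5877445256576*(-821044/9 - 3716707)/1854771 = (5877445256576/1854771)*(-34271407/9) = -201428318508335522432/16692939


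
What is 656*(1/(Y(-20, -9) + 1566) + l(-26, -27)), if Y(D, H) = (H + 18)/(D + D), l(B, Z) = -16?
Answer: -657348736/62631 ≈ -10496.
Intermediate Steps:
Y(D, H) = (18 + H)/(2*D) (Y(D, H) = (18 + H)/((2*D)) = (18 + H)*(1/(2*D)) = (18 + H)/(2*D))
656*(1/(Y(-20, -9) + 1566) + l(-26, -27)) = 656*(1/((1/2)*(18 - 9)/(-20) + 1566) - 16) = 656*(1/((1/2)*(-1/20)*9 + 1566) - 16) = 656*(1/(-9/40 + 1566) - 16) = 656*(1/(62631/40) - 16) = 656*(40/62631 - 16) = 656*(-1002056/62631) = -657348736/62631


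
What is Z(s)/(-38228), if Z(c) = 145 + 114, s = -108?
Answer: -259/38228 ≈ -0.0067751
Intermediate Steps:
Z(c) = 259
Z(s)/(-38228) = 259/(-38228) = 259*(-1/38228) = -259/38228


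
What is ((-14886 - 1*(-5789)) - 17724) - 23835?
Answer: -50656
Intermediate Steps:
((-14886 - 1*(-5789)) - 17724) - 23835 = ((-14886 + 5789) - 17724) - 23835 = (-9097 - 17724) - 23835 = -26821 - 23835 = -50656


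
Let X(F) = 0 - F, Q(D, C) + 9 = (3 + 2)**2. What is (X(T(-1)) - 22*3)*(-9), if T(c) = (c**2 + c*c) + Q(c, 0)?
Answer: 756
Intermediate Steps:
Q(D, C) = 16 (Q(D, C) = -9 + (3 + 2)**2 = -9 + 5**2 = -9 + 25 = 16)
T(c) = 16 + 2*c**2 (T(c) = (c**2 + c*c) + 16 = (c**2 + c**2) + 16 = 2*c**2 + 16 = 16 + 2*c**2)
X(F) = -F
(X(T(-1)) - 22*3)*(-9) = (-(16 + 2*(-1)**2) - 22*3)*(-9) = (-(16 + 2*1) - 66)*(-9) = (-(16 + 2) - 66)*(-9) = (-1*18 - 66)*(-9) = (-18 - 66)*(-9) = -84*(-9) = 756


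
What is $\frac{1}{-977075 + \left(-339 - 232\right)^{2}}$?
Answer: $- \frac{1}{651034} \approx -1.536 \cdot 10^{-6}$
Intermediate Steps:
$\frac{1}{-977075 + \left(-339 - 232\right)^{2}} = \frac{1}{-977075 + \left(-571\right)^{2}} = \frac{1}{-977075 + 326041} = \frac{1}{-651034} = - \frac{1}{651034}$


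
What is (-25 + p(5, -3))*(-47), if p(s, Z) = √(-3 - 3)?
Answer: 1175 - 47*I*√6 ≈ 1175.0 - 115.13*I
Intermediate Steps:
p(s, Z) = I*√6 (p(s, Z) = √(-6) = I*√6)
(-25 + p(5, -3))*(-47) = (-25 + I*√6)*(-47) = 1175 - 47*I*√6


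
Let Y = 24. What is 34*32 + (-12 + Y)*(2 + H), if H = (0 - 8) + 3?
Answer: 1052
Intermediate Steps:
H = -5 (H = -8 + 3 = -5)
34*32 + (-12 + Y)*(2 + H) = 34*32 + (-12 + 24)*(2 - 5) = 1088 + 12*(-3) = 1088 - 36 = 1052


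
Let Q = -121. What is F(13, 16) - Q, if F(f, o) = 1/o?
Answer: 1937/16 ≈ 121.06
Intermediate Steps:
F(13, 16) - Q = 1/16 - 1*(-121) = 1/16 + 121 = 1937/16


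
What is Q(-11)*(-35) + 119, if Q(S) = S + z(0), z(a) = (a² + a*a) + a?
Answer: 504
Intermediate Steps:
z(a) = a + 2*a² (z(a) = (a² + a²) + a = 2*a² + a = a + 2*a²)
Q(S) = S (Q(S) = S + 0*(1 + 2*0) = S + 0*(1 + 0) = S + 0*1 = S + 0 = S)
Q(-11)*(-35) + 119 = -11*(-35) + 119 = 385 + 119 = 504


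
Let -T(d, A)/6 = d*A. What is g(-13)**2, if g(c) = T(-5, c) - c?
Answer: 142129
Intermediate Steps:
T(d, A) = -6*A*d (T(d, A) = -6*d*A = -6*A*d)
g(c) = 29*c (g(c) = -6*c*(-5) - c = 30*c - c = 29*c)
g(-13)**2 = (29*(-13))**2 = (-377)**2 = 142129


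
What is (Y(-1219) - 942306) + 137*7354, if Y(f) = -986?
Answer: 64206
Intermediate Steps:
(Y(-1219) - 942306) + 137*7354 = (-986 - 942306) + 137*7354 = -943292 + 1007498 = 64206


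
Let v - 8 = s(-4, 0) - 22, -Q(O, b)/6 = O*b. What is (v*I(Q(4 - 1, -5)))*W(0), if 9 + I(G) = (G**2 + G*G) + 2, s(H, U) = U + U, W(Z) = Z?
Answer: 0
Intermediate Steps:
s(H, U) = 2*U
Q(O, b) = -6*O*b
I(G) = -7 + 2*G**2 (I(G) = -9 + ((G**2 + G*G) + 2) = -9 + ((G**2 + G**2) + 2) = -9 + (2*G**2 + 2) = -9 + (2 + 2*G**2) = -7 + 2*G**2)
v = -14 (v = 8 + (2*0 - 22) = 8 + (0 - 22) = 8 - 22 = -14)
(v*I(Q(4 - 1, -5)))*W(0) = -14*(-7 + 2*(-6*(4 - 1)*(-5))**2)*0 = -14*(-7 + 2*(-6*3*(-5))**2)*0 = -14*(-7 + 2*90**2)*0 = -14*(-7 + 2*8100)*0 = -14*(-7 + 16200)*0 = -14*16193*0 = -226702*0 = 0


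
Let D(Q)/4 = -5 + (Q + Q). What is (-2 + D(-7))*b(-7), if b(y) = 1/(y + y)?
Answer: 39/7 ≈ 5.5714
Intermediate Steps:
b(y) = 1/(2*y)
D(Q) = -20 + 8*Q (D(Q) = 4*(-5 + (Q + Q)) = 4*(-5 + 2*Q) = -20 + 8*Q)
(-2 + D(-7))*b(-7) = (-2 + (-20 + 8*(-7)))*((½)/(-7)) = (-2 + (-20 - 56))*((½)*(-⅐)) = (-2 - 76)*(-1/14) = -78*(-1/14) = 39/7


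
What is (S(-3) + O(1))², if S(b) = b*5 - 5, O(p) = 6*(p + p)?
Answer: 64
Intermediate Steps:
O(p) = 12*p (O(p) = 6*(2*p) = 12*p)
S(b) = -5 + 5*b (S(b) = 5*b - 5 = -5 + 5*b)
(S(-3) + O(1))² = ((-5 + 5*(-3)) + 12*1)² = ((-5 - 15) + 12)² = (-20 + 12)² = (-8)² = 64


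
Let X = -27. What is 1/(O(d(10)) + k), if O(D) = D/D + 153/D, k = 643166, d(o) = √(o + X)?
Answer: I/(9*(√17 + 71463*I)) ≈ 1.5548e-6 + 8.9706e-11*I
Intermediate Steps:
d(o) = √(-27 + o) (d(o) = √(o - 27) = √(-27 + o))
O(D) = 1 + 153/D
1/(O(d(10)) + k) = 1/((153 + √(-27 + 10))/(√(-27 + 10)) + 643166) = 1/((153 + √(-17))/(√(-17)) + 643166) = 1/((153 + I*√17)/((I*√17)) + 643166) = 1/((-I*√17/17)*(153 + I*√17) + 643166) = 1/(-I*√17*(153 + I*√17)/17 + 643166) = 1/(643166 - I*√17*(153 + I*√17)/17)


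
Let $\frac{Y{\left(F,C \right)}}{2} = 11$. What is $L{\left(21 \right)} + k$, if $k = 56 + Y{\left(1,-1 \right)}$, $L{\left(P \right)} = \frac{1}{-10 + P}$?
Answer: $\frac{859}{11} \approx 78.091$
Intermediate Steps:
$Y{\left(F,C \right)} = 22$ ($Y{\left(F,C \right)} = 2 \cdot 11 = 22$)
$k = 78$ ($k = 56 + 22 = 78$)
$L{\left(21 \right)} + k = \frac{1}{-10 + 21} + 78 = \frac{1}{11} + 78 = \frac{859}{11}$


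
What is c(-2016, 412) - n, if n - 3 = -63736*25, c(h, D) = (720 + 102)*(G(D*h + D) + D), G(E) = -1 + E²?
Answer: 566521442164039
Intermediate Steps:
c(h, D) = -822 + 822*D + 822*(D + D*h)² (c(h, D) = (720 + 102)*((-1 + (D*h + D)²) + D) = 822*((-1 + (D + D*h)²) + D) = 822*(-1 + D + (D + D*h)²) = -822 + 822*D + 822*(D + D*h)²)
n = -1593397 (n = 3 - 63736*25 = 3 - 1593400 = -1593397)
c(-2016, 412) - n = (-822 + 822*412 + 822*412²*(1 - 2016)²) - 1*(-1593397) = (-822 + 338664 + 822*169744*(-2015)²) + 1593397 = (-822 + 338664 + 822*169744*4060225) + 1593397 = (-822 + 338664 + 566521440232800) + 1593397 = 566521440570642 + 1593397 = 566521442164039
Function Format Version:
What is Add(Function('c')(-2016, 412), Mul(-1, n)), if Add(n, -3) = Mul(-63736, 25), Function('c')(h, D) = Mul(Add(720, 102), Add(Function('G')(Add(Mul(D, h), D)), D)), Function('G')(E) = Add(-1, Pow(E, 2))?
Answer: 566521442164039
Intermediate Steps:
Function('c')(h, D) = Add(-822, Mul(822, D), Mul(822, Pow(Add(D, Mul(D, h)), 2))) (Function('c')(h, D) = Mul(Add(720, 102), Add(Add(-1, Pow(Add(Mul(D, h), D), 2)), D)) = Mul(822, Add(Add(-1, Pow(Add(D, Mul(D, h)), 2)), D)) = Mul(822, Add(-1, D, Pow(Add(D, Mul(D, h)), 2))) = Add(-822, Mul(822, D), Mul(822, Pow(Add(D, Mul(D, h)), 2))))
n = -1593397 (n = Add(3, Mul(-63736, 25)) = Add(3, -1593400) = -1593397)
Add(Function('c')(-2016, 412), Mul(-1, n)) = Add(Add(-822, Mul(822, 412), Mul(822, Pow(412, 2), Pow(Add(1, -2016), 2))), Mul(-1, -1593397)) = Add(Add(-822, 338664, Mul(822, 169744, Pow(-2015, 2))), 1593397) = Add(Add(-822, 338664, Mul(822, 169744, 4060225)), 1593397) = Add(Add(-822, 338664, 566521440232800), 1593397) = Add(566521440570642, 1593397) = 566521442164039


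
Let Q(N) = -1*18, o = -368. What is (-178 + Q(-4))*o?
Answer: 72128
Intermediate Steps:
Q(N) = -18
(-178 + Q(-4))*o = (-178 - 18)*(-368) = -196*(-368) = 72128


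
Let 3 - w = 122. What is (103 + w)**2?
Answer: 256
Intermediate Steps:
w = -119 (w = 3 - 1*122 = 3 - 122 = -119)
(103 + w)**2 = (103 - 119)**2 = (-16)**2 = 256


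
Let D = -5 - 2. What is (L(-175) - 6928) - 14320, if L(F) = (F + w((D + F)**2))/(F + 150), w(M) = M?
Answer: -564149/25 ≈ -22566.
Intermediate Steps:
D = -7
L(F) = (F + (-7 + F)**2)/(150 + F) (L(F) = (F + (-7 + F)**2)/(F + 150) = (F + (-7 + F)**2)/(150 + F))
(L(-175) - 6928) - 14320 = ((-175 + (-7 - 175)**2)/(150 - 175) - 6928) - 14320 = ((-175 + (-182)**2)/(-25) - 6928) - 14320 = (-(-175 + 33124)/25 - 6928) - 14320 = (-1/25*32949 - 6928) - 14320 = (-32949/25 - 6928) - 14320 = -206149/25 - 14320 = -564149/25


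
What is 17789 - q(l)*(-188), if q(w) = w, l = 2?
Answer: 18165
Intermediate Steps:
17789 - q(l)*(-188) = 17789 - 2*(-188) = 17789 - 1*(-376) = 17789 + 376 = 18165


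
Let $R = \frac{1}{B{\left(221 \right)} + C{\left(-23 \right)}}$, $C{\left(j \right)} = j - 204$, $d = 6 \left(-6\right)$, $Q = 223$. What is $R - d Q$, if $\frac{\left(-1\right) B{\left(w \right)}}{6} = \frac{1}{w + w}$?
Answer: $\frac{402764539}{50170} \approx 8028.0$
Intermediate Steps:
$d = -36$
$C{\left(j \right)} = -204 + j$
$B{\left(w \right)} = - \frac{3}{w}$ ($B{\left(w \right)} = - \frac{6}{w + w} = - \frac{6}{2 w} = - 6 \frac{1}{2 w} = - \frac{3}{w}$)
$R = - \frac{221}{50170}$ ($R = \frac{1}{- \frac{3}{221} - 227} = \frac{1}{- \frac{50170}{221}} = - \frac{221}{50170} \approx -0.004405$)
$R - d Q = - \frac{221}{50170} - \left(-36\right) 223 = - \frac{221}{50170} - -8028 = - \frac{221}{50170} + 8028 = \frac{402764539}{50170}$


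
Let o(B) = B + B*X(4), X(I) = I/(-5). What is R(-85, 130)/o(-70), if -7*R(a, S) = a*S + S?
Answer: -780/7 ≈ -111.43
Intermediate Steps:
X(I) = -I/5 (X(I) = I*(-⅕) = -I/5)
R(a, S) = -S/7 - S*a/7 (R(a, S) = -(a*S + S)/7 = -(S*a + S)/7 = -(S + S*a)/7 = -S/7 - S*a/7)
o(B) = B/5 (o(B) = B + B*(-⅕*4) = B + B*(-⅘) = B - 4*B/5 = B/5)
R(-85, 130)/o(-70) = (-⅐*130*(1 - 85))/(((⅕)*(-70))) = -⅐*130*(-84)/(-14) = 1560*(-1/14) = -780/7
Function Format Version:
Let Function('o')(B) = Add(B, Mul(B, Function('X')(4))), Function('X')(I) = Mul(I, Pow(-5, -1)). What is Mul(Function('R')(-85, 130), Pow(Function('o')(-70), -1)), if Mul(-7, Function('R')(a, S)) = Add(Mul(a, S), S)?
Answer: Rational(-780, 7) ≈ -111.43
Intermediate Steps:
Function('X')(I) = Mul(Rational(-1, 5), I) (Function('X')(I) = Mul(I, Rational(-1, 5)) = Mul(Rational(-1, 5), I))
Function('R')(a, S) = Add(Mul(Rational(-1, 7), S), Mul(Rational(-1, 7), S, a)) (Function('R')(a, S) = Mul(Rational(-1, 7), Add(Mul(a, S), S)) = Mul(Rational(-1, 7), Add(Mul(S, a), S)) = Mul(Rational(-1, 7), Add(S, Mul(S, a))) = Add(Mul(Rational(-1, 7), S), Mul(Rational(-1, 7), S, a)))
Function('o')(B) = Mul(Rational(1, 5), B) (Function('o')(B) = Add(B, Mul(B, Mul(Rational(-1, 5), 4))) = Add(B, Mul(B, Rational(-4, 5))) = Add(B, Mul(Rational(-4, 5), B)) = Mul(Rational(1, 5), B))
Mul(Function('R')(-85, 130), Pow(Function('o')(-70), -1)) = Mul(Mul(Rational(-1, 7), 130, Add(1, -85)), Pow(Mul(Rational(1, 5), -70), -1)) = Mul(Mul(Rational(-1, 7), 130, -84), Pow(-14, -1)) = Mul(1560, Rational(-1, 14)) = Rational(-780, 7)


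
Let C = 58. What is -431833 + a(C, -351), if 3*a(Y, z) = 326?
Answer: -1295173/3 ≈ -4.3172e+5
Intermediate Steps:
a(Y, z) = 326/3 (a(Y, z) = (1/3)*326 = 326/3)
-431833 + a(C, -351) = -431833 + 326/3 = -1295173/3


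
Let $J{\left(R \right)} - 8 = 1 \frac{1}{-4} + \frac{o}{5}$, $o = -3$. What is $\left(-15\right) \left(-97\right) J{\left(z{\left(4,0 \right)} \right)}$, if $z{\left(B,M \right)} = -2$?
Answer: $\frac{41613}{4} \approx 10403.0$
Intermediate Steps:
$J{\left(R \right)} = \frac{143}{20}$ ($J{\left(R \right)} = 8 + \left(1 \frac{1}{-4} - \frac{3}{5}\right) = 8 + \left(1 \left(- \frac{1}{4}\right) - \frac{3}{5}\right) = 8 - \frac{17}{20} = \frac{143}{20}$)
$\left(-15\right) \left(-97\right) J{\left(z{\left(4,0 \right)} \right)} = \left(-15\right) \left(-97\right) \frac{143}{20} = 1455 \cdot \frac{143}{20} = \frac{41613}{4}$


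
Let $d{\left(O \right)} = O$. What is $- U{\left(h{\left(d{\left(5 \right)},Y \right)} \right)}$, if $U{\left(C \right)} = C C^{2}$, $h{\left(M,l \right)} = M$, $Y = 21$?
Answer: $-125$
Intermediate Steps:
$U{\left(C \right)} = C^{3}$
$- U{\left(h{\left(d{\left(5 \right)},Y \right)} \right)} = - 5^{3} = \left(-1\right) 125 = -125$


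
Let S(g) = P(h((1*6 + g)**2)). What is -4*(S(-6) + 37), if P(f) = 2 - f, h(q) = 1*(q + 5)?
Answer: -136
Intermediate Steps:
h(q) = 5 + q (h(q) = 1*(5 + q) = 5 + q)
S(g) = -3 - (6 + g)**2 (S(g) = 2 - (5 + (1*6 + g)**2) = 2 - (5 + (6 + g)**2) = 2 + (-5 - (6 + g)**2) = -3 - (6 + g)**2)
-4*(S(-6) + 37) = -4*((-3 - (6 - 6)**2) + 37) = -4*((-3 - 1*0**2) + 37) = -4*((-3 - 1*0) + 37) = -4*((-3 + 0) + 37) = -4*(-3 + 37) = -4*34 = -136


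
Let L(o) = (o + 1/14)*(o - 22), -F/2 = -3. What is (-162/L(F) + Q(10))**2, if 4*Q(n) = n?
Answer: 2007889/115600 ≈ 17.369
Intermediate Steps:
F = 6 (F = -2*(-3) = 6)
L(o) = (-22 + o)*(1/14 + o) (L(o) = (o + 1/14)*(-22 + o) = (1/14 + o)*(-22 + o) = (-22 + o)*(1/14 + o))
Q(n) = n/4
(-162/L(F) + Q(10))**2 = (-162/(-11/7 + 6**2 - 307/14*6) + (1/4)*10)**2 = (-162/(-11/7 + 36 - 921/7) + 5/2)**2 = (-162/(-680/7) + 5/2)**2 = (-162*(-7/680) + 5/2)**2 = (567/340 + 5/2)**2 = (1417/340)**2 = 2007889/115600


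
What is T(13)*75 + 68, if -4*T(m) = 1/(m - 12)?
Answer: 197/4 ≈ 49.250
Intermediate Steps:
T(m) = -1/(4*(-12 + m)) (T(m) = -1/(4*(m - 12)) = -1/(4*(-12 + m)))
T(13)*75 + 68 = -1/(-48 + 4*13)*75 + 68 = -1/(-48 + 52)*75 + 68 = -1/4*75 + 68 = -75/4 + 68 = 197/4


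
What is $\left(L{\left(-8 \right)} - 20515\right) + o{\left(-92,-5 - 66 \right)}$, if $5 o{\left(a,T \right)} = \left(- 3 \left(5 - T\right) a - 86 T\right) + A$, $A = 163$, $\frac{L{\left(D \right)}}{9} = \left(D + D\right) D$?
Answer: $-13914$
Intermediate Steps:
$L{\left(D \right)} = 18 D^{2}$ ($L{\left(D \right)} = 9 \left(D + D\right) D = 9 \cdot 2 D D = 9 \cdot 2 D^{2} = 18 D^{2}$)
$o{\left(a,T \right)} = \frac{163}{5} - \frac{86 T}{5} + \frac{a \left(-15 + 3 T\right)}{5}$ ($o{\left(a,T \right)} = \frac{\left(- 3 \left(5 - T\right) a - 86 T\right) + 163}{5} = \frac{\left(\left(-15 + 3 T\right) a - 86 T\right) + 163}{5} = \frac{\left(a \left(-15 + 3 T\right) - 86 T\right) + 163}{5} = \frac{\left(- 86 T + a \left(-15 + 3 T\right)\right) + 163}{5} = \frac{163 - 86 T + a \left(-15 + 3 T\right)}{5} = \frac{163}{5} - \frac{86 T}{5} + \frac{a \left(-15 + 3 T\right)}{5}$)
$\left(L{\left(-8 \right)} - 20515\right) + o{\left(-92,-5 - 66 \right)} = \left(18 \left(-8\right)^{2} - 20515\right) + \left(\frac{163}{5} - -276 - \frac{86 \left(-5 - 66\right)}{5} + \frac{3}{5} \left(-5 - 66\right) \left(-92\right)\right) = \left(18 \cdot 64 - 20515\right) + \left(\frac{163}{5} + 276 - \frac{86 \left(-5 - 66\right)}{5} + \frac{3}{5} \left(-5 - 66\right) \left(-92\right)\right) = \left(1152 - 20515\right) + \left(\frac{163}{5} + 276 - - \frac{6106}{5} + \frac{3}{5} \left(-71\right) \left(-92\right)\right) = -19363 + \left(\frac{163}{5} + 276 + \frac{6106}{5} + \frac{19596}{5}\right) = -19363 + 5449 = -13914$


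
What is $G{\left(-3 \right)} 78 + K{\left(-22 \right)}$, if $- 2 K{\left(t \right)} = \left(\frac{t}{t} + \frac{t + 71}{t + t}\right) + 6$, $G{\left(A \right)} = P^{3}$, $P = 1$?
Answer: $\frac{6605}{88} \approx 75.057$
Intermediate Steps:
$G{\left(A \right)} = 1$ ($G{\left(A \right)} = 1^{3} = 1$)
$K{\left(t \right)} = - \frac{7}{2} - \frac{71 + t}{4 t}$ ($K{\left(t \right)} = - \frac{\left(\frac{t}{t} + \frac{t + 71}{t + t}\right) + 6}{2} = - \frac{\left(1 + \frac{71 + t}{2 t}\right) + 6}{2} = - \frac{7 + \frac{71 + t}{2 t}}{2} = - \frac{7}{2} - \frac{71 + t}{4 t}$)
$G{\left(-3 \right)} 78 + K{\left(-22 \right)} = 1 \cdot 78 + \frac{-71 - -330}{4 \left(-22\right)} = 78 + \frac{1}{4} \left(- \frac{1}{22}\right) \left(-71 + 330\right) = 78 + \frac{1}{4} \left(- \frac{1}{22}\right) 259 = 78 - \frac{259}{88} = \frac{6605}{88}$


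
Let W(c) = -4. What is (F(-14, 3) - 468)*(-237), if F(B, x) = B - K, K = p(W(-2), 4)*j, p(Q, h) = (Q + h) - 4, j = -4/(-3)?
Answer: 112970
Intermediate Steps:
j = 4/3 (j = -4*(-1/3) = 4/3 ≈ 1.3333)
p(Q, h) = -4 + Q + h
K = -16/3 (K = (-4 - 4 + 4)*(4/3) = -4*4/3 = -16/3 ≈ -5.3333)
F(B, x) = 16/3 + B (F(B, x) = B - 1*(-16/3) = B + 16/3 = 16/3 + B)
(F(-14, 3) - 468)*(-237) = ((16/3 - 14) - 468)*(-237) = (-26/3 - 468)*(-237) = -1430/3*(-237) = 112970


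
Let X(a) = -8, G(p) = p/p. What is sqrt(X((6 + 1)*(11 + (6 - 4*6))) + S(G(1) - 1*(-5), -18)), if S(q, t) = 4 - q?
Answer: I*sqrt(10) ≈ 3.1623*I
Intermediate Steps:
G(p) = 1
sqrt(X((6 + 1)*(11 + (6 - 4*6))) + S(G(1) - 1*(-5), -18)) = sqrt(-8 + (4 - (1 - 1*(-5)))) = sqrt(-8 + (4 - (1 + 5))) = sqrt(-8 + (4 - 1*6)) = sqrt(-8 + (4 - 6)) = sqrt(-8 - 2) = sqrt(-10) = I*sqrt(10)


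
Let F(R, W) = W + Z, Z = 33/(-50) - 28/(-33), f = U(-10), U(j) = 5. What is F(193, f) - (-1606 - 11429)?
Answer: 21516311/1650 ≈ 13040.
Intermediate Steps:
f = 5
Z = 311/1650 (Z = 33*(-1/50) - 28*(-1/33) = -33/50 + 28/33 = 311/1650 ≈ 0.18848)
F(R, W) = 311/1650 + W (F(R, W) = W + 311/1650 = 311/1650 + W)
F(193, f) - (-1606 - 11429) = (311/1650 + 5) - (-1606 - 11429) = 8561/1650 - 1*(-13035) = 8561/1650 + 13035 = 21516311/1650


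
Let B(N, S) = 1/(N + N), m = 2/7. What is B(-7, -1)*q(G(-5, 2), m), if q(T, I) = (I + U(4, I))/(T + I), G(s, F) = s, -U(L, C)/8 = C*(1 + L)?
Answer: -13/77 ≈ -0.16883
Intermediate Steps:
U(L, C) = -8*C*(1 + L)
m = 2/7 (m = 2*(⅐) = 2/7 ≈ 0.28571)
B(N, S) = 1/(2*N)
q(T, I) = -39*I/(I + T) (q(T, I) = (I - 8*I*(1 + 4))/(T + I) = (I - 8*I*5)/(I + T) = (I - 40*I)/(I + T) = (-39*I)/(I + T) = -39*I/(I + T))
B(-7, -1)*q(G(-5, 2), m) = ((½)/(-7))*(-39*2/7/(2/7 - 5)) = ((½)*(-⅐))*(-39*2/7/(-33/7)) = -(-39)*2*(-7)/(14*7*33) = -1/14*26/11 = -13/77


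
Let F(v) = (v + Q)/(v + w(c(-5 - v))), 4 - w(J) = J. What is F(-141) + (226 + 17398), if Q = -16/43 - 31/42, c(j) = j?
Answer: 8689558363/493038 ≈ 17625.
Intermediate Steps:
w(J) = 4 - J
Q = -2005/1806 (Q = -16*1/43 - 31*1/42 = -16/43 - 31/42 = -2005/1806 ≈ -1.1102)
F(v) = (-2005/1806 + v)/(9 + 2*v) (F(v) = (v - 2005/1806)/(v + (4 - (-5 - v))) = (-2005/1806 + v)/(v + (4 + (5 + v))) = (-2005/1806 + v)/(v + (9 + v)) = (-2005/1806 + v)/(9 + 2*v))
F(-141) + (226 + 17398) = (-2005 + 1806*(-141))/(1806*(9 + 2*(-141))) + (226 + 17398) = (-2005 - 254646)/(1806*(9 - 282)) + 17624 = (1/1806)*(-256651)/(-273) + 17624 = (1/1806)*(-1/273)*(-256651) + 17624 = 256651/493038 + 17624 = 8689558363/493038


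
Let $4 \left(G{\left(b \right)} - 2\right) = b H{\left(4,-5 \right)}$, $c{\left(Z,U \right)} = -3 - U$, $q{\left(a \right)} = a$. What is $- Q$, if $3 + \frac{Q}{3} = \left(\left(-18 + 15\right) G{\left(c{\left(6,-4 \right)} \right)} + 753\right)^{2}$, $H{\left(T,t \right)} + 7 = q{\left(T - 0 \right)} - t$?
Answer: $- \frac{6669207}{4} \approx -1.6673 \cdot 10^{6}$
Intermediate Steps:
$H{\left(T,t \right)} = -7 + T - t$ ($H{\left(T,t \right)} = -7 + \left(\left(T - 0\right) - t\right) = -7 + \left(\left(T + 0\right) - t\right) = -7 + \left(T - t\right) = -7 + T - t$)
$G{\left(b \right)} = 2 + \frac{b}{2}$ ($G{\left(b \right)} = 2 + \frac{b \left(-7 + 4 - -5\right)}{4} = 2 + \frac{b \left(-7 + 4 + 5\right)}{4} = 2 + \frac{b 2}{4} = 2 + \frac{2 b}{4} = 2 + \frac{b}{2}$)
$Q = \frac{6669207}{4}$ ($Q = -9 + 3 \left(\left(-18 + 15\right) \left(2 + \frac{-3 - -4}{2}\right) + 753\right)^{2} = -9 + 3 \left(- 3 \left(2 + \frac{-3 + 4}{2}\right) + 753\right)^{2} = -9 + 3 \left(- 3 \left(2 + \frac{1}{2} \cdot 1\right) + 753\right)^{2} = -9 + 3 \left(- 3 \left(2 + \frac{1}{2}\right) + 753\right)^{2} = -9 + 3 \left(\left(-3\right) \frac{5}{2} + 753\right)^{2} = -9 + 3 \left(- \frac{15}{2} + 753\right)^{2} = -9 + 3 \left(\frac{1491}{2}\right)^{2} = -9 + 3 \cdot \frac{2223081}{4} = -9 + \frac{6669243}{4} = \frac{6669207}{4} \approx 1.6673 \cdot 10^{6}$)
$- Q = \left(-1\right) \frac{6669207}{4} = - \frac{6669207}{4}$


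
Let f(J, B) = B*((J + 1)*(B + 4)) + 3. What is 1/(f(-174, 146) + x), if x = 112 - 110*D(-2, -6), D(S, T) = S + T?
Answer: -1/3787705 ≈ -2.6401e-7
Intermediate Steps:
f(J, B) = 3 + B*(1 + J)*(4 + B) (f(J, B) = B*((1 + J)*(4 + B)) + 3 = B*(1 + J)*(4 + B) + 3 = 3 + B*(1 + J)*(4 + B))
x = 992 (x = 112 - 110*(-2 - 6) = 112 - 110*(-8) = 112 + 880 = 992)
1/(f(-174, 146) + x) = 1/((3 + 146**2 + 4*146 - 174*146**2 + 4*146*(-174)) + 992) = 1/((3 + 21316 + 584 - 174*21316 - 101616) + 992) = 1/((3 + 21316 + 584 - 3708984 - 101616) + 992) = 1/(-3788697 + 992) = 1/(-3787705) = -1/3787705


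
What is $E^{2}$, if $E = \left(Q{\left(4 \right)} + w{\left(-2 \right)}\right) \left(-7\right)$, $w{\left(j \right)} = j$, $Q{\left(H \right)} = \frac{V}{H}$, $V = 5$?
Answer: $\frac{441}{16} \approx 27.563$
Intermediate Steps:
$Q{\left(H \right)} = \frac{5}{H}$
$E = \frac{21}{4}$ ($E = \left(\frac{5}{4} - 2\right) \left(-7\right) = \left(- \frac{3}{4}\right) \left(-7\right) = \frac{21}{4} \approx 5.25$)
$E^{2} = \left(\frac{21}{4}\right)^{2} = \frac{441}{16}$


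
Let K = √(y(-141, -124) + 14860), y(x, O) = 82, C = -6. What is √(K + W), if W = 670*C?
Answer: √(-4020 + √14942) ≈ 62.432*I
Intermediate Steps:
W = -4020 (W = 670*(-6) = -4020)
K = √14942 (K = √(82 + 14860) = √14942 ≈ 122.24)
√(K + W) = √(√14942 - 4020) = √(-4020 + √14942)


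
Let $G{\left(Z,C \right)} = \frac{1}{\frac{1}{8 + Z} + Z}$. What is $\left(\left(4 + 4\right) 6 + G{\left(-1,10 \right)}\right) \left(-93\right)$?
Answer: $- \frac{8711}{2} \approx -4355.5$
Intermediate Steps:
$G{\left(Z,C \right)} = \frac{1}{Z + \frac{1}{8 + Z}}$
$\left(\left(4 + 4\right) 6 + G{\left(-1,10 \right)}\right) \left(-93\right) = \left(\left(4 + 4\right) 6 + \frac{8 - 1}{1 + \left(-1\right)^{2} + 8 \left(-1\right)}\right) \left(-93\right) = \left(8 \cdot 6 + \frac{1}{1 + 1 - 8} \cdot 7\right) \left(-93\right) = \left(48 + \frac{1}{-6} \cdot 7\right) \left(-93\right) = \left(48 - \frac{7}{6}\right) \left(-93\right) = \frac{281}{6} \left(-93\right) = - \frac{8711}{2}$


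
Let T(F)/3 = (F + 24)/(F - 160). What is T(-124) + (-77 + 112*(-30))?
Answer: -243952/71 ≈ -3435.9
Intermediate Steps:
T(F) = 3*(24 + F)/(-160 + F) (T(F) = 3*((F + 24)/(F - 160)) = 3*((24 + F)/(-160 + F)) = 3*(24 + F)/(-160 + F))
T(-124) + (-77 + 112*(-30)) = 3*(24 - 124)/(-160 - 124) + (-77 + 112*(-30)) = 3*(-100)/(-284) + (-77 - 3360) = 3*(-1/284)*(-100) - 3437 = 75/71 - 3437 = -243952/71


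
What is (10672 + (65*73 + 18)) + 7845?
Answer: 23280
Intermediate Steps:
(10672 + (65*73 + 18)) + 7845 = (10672 + (4745 + 18)) + 7845 = (10672 + 4763) + 7845 = 15435 + 7845 = 23280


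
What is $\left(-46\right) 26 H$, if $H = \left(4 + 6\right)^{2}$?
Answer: $-119600$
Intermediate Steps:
$H = 100$ ($H = 10^{2} = 100$)
$\left(-46\right) 26 H = \left(-46\right) 26 \cdot 100 = \left(-1196\right) 100 = -119600$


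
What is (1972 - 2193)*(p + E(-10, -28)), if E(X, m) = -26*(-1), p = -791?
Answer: 169065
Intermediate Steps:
E(X, m) = 26
(1972 - 2193)*(p + E(-10, -28)) = (1972 - 2193)*(-791 + 26) = -221*(-765) = 169065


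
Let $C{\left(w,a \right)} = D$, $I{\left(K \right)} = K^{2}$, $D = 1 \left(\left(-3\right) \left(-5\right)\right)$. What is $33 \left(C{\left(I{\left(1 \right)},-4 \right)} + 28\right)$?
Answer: $1419$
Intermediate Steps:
$D = 15$ ($D = 1 \cdot 15 = 15$)
$C{\left(w,a \right)} = 15$
$33 \left(C{\left(I{\left(1 \right)},-4 \right)} + 28\right) = 33 \left(15 + 28\right) = 33 \cdot 43 = 1419$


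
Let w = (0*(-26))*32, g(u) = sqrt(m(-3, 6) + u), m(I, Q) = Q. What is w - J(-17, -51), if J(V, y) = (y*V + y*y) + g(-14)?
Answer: -3468 - 2*I*sqrt(2) ≈ -3468.0 - 2.8284*I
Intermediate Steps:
g(u) = sqrt(6 + u)
J(V, y) = y**2 + V*y + 2*I*sqrt(2) (J(V, y) = (y*V + y*y) + sqrt(6 - 14) = (V*y + y**2) + sqrt(-8) = (y**2 + V*y) + 2*I*sqrt(2) = y**2 + V*y + 2*I*sqrt(2))
w = 0 (w = 0*32 = 0)
w - J(-17, -51) = 0 - ((-51)**2 - 17*(-51) + 2*I*sqrt(2)) = 0 - (2601 + 867 + 2*I*sqrt(2)) = 0 - (3468 + 2*I*sqrt(2)) = 0 + (-3468 - 2*I*sqrt(2)) = -3468 - 2*I*sqrt(2)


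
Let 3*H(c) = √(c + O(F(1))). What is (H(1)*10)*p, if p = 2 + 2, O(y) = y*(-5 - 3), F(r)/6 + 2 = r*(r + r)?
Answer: 40/3 ≈ 13.333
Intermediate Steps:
F(r) = -12 + 12*r² (F(r) = -12 + 6*(r*(r + r)) = -12 + 6*(r*(2*r)) = -12 + 6*(2*r²) = -12 + 12*r²)
O(y) = -8*y (O(y) = y*(-8) = -8*y)
p = 4
H(c) = √c/3 (H(c) = √(c - 8*(-12 + 12*1²))/3 = √(c - 8*(-12 + 12*1))/3 = √(c - 8*(-12 + 12))/3 = √(c - 8*0)/3 = √(c + 0)/3 = √c/3)
(H(1)*10)*p = ((√1/3)*10)*4 = (((⅓)*1)*10)*4 = ((⅓)*10)*4 = (10/3)*4 = 40/3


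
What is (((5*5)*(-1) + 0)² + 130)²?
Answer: 570025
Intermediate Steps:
(((5*5)*(-1) + 0)² + 130)² = ((25*(-1) + 0)² + 130)² = ((-25 + 0)² + 130)² = ((-25)² + 130)² = (625 + 130)² = 755² = 570025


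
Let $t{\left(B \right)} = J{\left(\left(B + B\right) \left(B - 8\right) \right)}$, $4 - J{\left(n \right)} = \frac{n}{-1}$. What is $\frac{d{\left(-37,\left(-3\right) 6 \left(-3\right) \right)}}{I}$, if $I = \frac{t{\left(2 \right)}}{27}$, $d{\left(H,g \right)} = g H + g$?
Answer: $\frac{13122}{5} \approx 2624.4$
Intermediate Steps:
$d{\left(H,g \right)} = g + H g$ ($d{\left(H,g \right)} = H g + g = g + H g$)
$J{\left(n \right)} = 4 + n$ ($J{\left(n \right)} = 4 - \frac{n}{-1} = 4 - n \left(-1\right) = 4 - - n = 4 + n$)
$t{\left(B \right)} = 4 + 2 B \left(-8 + B\right)$ ($t{\left(B \right)} = 4 + \left(B + B\right) \left(B - 8\right) = 4 + 2 B \left(-8 + B\right)$)
$I = - \frac{20}{27}$ ($I = \frac{4 + 2 \cdot 2 \left(-8 + 2\right)}{27} = \left(4 + 2 \cdot 2 \left(-6\right)\right) \frac{1}{27} = \left(4 - 24\right) \frac{1}{27} = \left(-20\right) \frac{1}{27} = - \frac{20}{27} \approx -0.74074$)
$\frac{d{\left(-37,\left(-3\right) 6 \left(-3\right) \right)}}{I} = \frac{\left(-3\right) 6 \left(-3\right) \left(1 - 37\right)}{- \frac{20}{27}} = \left(-18\right) \left(-3\right) \left(-36\right) \left(- \frac{27}{20}\right) = 54 \left(-36\right) \left(- \frac{27}{20}\right) = \left(-1944\right) \left(- \frac{27}{20}\right) = \frac{13122}{5}$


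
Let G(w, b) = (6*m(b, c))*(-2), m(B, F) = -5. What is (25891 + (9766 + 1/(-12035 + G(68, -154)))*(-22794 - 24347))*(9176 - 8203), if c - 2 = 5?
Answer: -5363884835349432/11975 ≈ -4.4792e+11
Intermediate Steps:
c = 7 (c = 2 + 5 = 7)
G(w, b) = 60 (G(w, b) = (6*(-5))*(-2) = -30*(-2) = 60)
(25891 + (9766 + 1/(-12035 + G(68, -154)))*(-22794 - 24347))*(9176 - 8203) = (25891 + (9766 + 1/(-12035 + 60))*(-22794 - 24347))*(9176 - 8203) = (25891 + (9766 + 1/(-11975))*(-47141))*973 = (25891 + (9766 - 1/11975)*(-47141))*973 = (25891 + (116947849/11975)*(-47141))*973 = (25891 - 5513038549709/11975)*973 = -5512728504984/11975*973 = -5363884835349432/11975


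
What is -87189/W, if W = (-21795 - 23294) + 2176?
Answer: 87189/42913 ≈ 2.0318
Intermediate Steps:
W = -42913 (W = -45089 + 2176 = -42913)
-87189/W = -87189/(-42913) = -87189*(-1/42913) = 87189/42913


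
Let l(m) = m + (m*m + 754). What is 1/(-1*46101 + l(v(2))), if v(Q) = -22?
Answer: -1/44885 ≈ -2.2279e-5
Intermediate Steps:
l(m) = 754 + m + m² (l(m) = m + (m² + 754) = m + (754 + m²) = 754 + m + m²)
1/(-1*46101 + l(v(2))) = 1/(-1*46101 + (754 - 22 + (-22)²)) = 1/(-46101 + (754 - 22 + 484)) = 1/(-46101 + 1216) = 1/(-44885) = -1/44885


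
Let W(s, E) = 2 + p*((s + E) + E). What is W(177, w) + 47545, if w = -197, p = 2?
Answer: 47113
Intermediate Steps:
W(s, E) = 2 + 2*s + 4*E (W(s, E) = 2 + 2*((s + E) + E) = 2 + 2*((E + s) + E) = 2 + 2*(s + 2*E) = 2 + (2*s + 4*E) = 2 + 2*s + 4*E)
W(177, w) + 47545 = (2 + 2*177 + 4*(-197)) + 47545 = (2 + 354 - 788) + 47545 = -432 + 47545 = 47113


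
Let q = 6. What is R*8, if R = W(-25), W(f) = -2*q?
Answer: -96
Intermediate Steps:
W(f) = -12 (W(f) = -2*6 = -12)
R = -12
R*8 = -12*8 = -96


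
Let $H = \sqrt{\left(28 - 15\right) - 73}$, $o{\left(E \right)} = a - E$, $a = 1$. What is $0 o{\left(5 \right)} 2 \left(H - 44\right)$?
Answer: $0$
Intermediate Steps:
$o{\left(E \right)} = 1 - E$
$H = 2 i \sqrt{15}$ ($H = \sqrt{\left(28 - 15\right) - 73} = \sqrt{13 - 73} = \sqrt{-60} = 2 i \sqrt{15} \approx 7.746 i$)
$0 o{\left(5 \right)} 2 \left(H - 44\right) = 0 \left(1 - 5\right) 2 \left(2 i \sqrt{15} - 44\right) = 0 \left(1 - 5\right) 2 \left(-44 + 2 i \sqrt{15}\right) = 0 \left(-4\right) 2 \left(-44 + 2 i \sqrt{15}\right) = 0 \cdot 2 \left(-44 + 2 i \sqrt{15}\right) = 0 \left(-44 + 2 i \sqrt{15}\right) = 0$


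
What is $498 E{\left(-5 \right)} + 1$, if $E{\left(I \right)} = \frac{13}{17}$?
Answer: $\frac{6491}{17} \approx 381.82$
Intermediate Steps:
$E{\left(I \right)} = \frac{13}{17}$ ($E{\left(I \right)} = 13 \cdot \frac{1}{17} = \frac{13}{17}$)
$498 E{\left(-5 \right)} + 1 = 498 \cdot \frac{13}{17} + 1 = \frac{6474}{17} + 1 = \frac{6491}{17}$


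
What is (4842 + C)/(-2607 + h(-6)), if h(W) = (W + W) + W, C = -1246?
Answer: -3596/2625 ≈ -1.3699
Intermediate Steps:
h(W) = 3*W (h(W) = 2*W + W = 3*W)
(4842 + C)/(-2607 + h(-6)) = (4842 - 1246)/(-2607 + 3*(-6)) = 3596/(-2607 - 18) = 3596/(-2625) = 3596*(-1/2625) = -3596/2625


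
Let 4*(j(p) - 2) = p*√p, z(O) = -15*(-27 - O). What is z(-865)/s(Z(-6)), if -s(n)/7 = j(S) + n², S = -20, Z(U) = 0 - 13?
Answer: 2149470/208187 + 125700*I*√5/208187 ≈ 10.325 + 1.3501*I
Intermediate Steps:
Z(U) = -13
z(O) = 405 + 15*O
j(p) = 2 + p^(3/2)/4 (j(p) = 2 + (p*√p)/4 = 2 + p^(3/2)/4)
s(n) = -14 - 7*n² + 70*I*√5 (s(n) = -7*((2 + (-20)^(3/2)/4) + n²) = -7*((2 + (-40*I*√5)/4) + n²) = -7*((2 - 10*I*√5) + n²) = -7*(2 + n² - 10*I*√5) = -14 - 7*n² + 70*I*√5)
z(-865)/s(Z(-6)) = (405 + 15*(-865))/(-14 - 7*(-13)² + 70*I*√5) = (405 - 12975)/(-14 - 7*169 + 70*I*√5) = -12570/(-14 - 1183 + 70*I*√5) = -12570/(-1197 + 70*I*√5)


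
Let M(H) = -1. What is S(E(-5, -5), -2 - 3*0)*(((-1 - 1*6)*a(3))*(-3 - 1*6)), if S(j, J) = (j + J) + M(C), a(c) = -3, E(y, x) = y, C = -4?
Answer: 1512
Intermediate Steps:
S(j, J) = -1 + J + j (S(j, J) = (j + J) - 1 = (J + j) - 1 = -1 + J + j)
S(E(-5, -5), -2 - 3*0)*(((-1 - 1*6)*a(3))*(-3 - 1*6)) = (-1 + (-2 - 3*0) - 5)*(((-1 - 1*6)*(-3))*(-3 - 1*6)) = (-1 + (-2 + 0) - 5)*(((-1 - 6)*(-3))*(-3 - 6)) = (-1 - 2 - 5)*(-7*(-3)*(-9)) = -168*(-9) = -8*(-189) = 1512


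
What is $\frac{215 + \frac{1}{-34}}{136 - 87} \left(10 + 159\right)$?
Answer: $\frac{1235221}{1666} \approx 741.43$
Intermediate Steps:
$\frac{215 + \frac{1}{-34}}{136 - 87} \left(10 + 159\right) = \frac{215 - \frac{1}{34}}{49} \cdot 169 = \frac{7309}{34} \cdot \frac{1}{49} \cdot 169 = \frac{7309}{1666} \cdot 169 = \frac{1235221}{1666}$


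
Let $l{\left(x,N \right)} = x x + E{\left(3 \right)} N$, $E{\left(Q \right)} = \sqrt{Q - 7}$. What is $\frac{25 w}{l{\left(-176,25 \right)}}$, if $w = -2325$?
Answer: $- \frac{450120000}{239878769} + \frac{1453125 i}{479757538} \approx -1.8764 + 0.0030289 i$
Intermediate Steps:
$E{\left(Q \right)} = \sqrt{-7 + Q}$
$l{\left(x,N \right)} = x^{2} + 2 i N$ ($l{\left(x,N \right)} = x x + \sqrt{-7 + 3} N = x^{2} + \sqrt{-4} N = x^{2} + 2 i N$)
$\frac{25 w}{l{\left(-176,25 \right)}} = \frac{25 \left(-2325\right)}{\left(-176\right)^{2} + 2 i 25} = - \frac{58125}{30976 + 50 i} = - 58125 \frac{30976 - 50 i}{959515076} = - \frac{58125 \left(30976 - 50 i\right)}{959515076}$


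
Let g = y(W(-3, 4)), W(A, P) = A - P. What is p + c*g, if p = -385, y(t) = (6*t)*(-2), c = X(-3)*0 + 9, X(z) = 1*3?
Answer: 371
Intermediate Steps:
X(z) = 3
c = 9 (c = 3*0 + 9 = 0 + 9 = 9)
y(t) = -12*t
g = 84 (g = -12*(-3 - 1*4) = -12*(-3 - 4) = -12*(-7) = 84)
p + c*g = -385 + 9*84 = -385 + 756 = 371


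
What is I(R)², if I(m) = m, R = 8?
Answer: 64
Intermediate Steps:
I(R)² = 8² = 64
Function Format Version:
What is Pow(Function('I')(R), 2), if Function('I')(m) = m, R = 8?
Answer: 64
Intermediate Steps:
Pow(Function('I')(R), 2) = Pow(8, 2) = 64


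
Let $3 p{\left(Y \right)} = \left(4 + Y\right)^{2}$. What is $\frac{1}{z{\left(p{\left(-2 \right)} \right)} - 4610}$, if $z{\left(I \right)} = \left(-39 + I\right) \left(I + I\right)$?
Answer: $- \frac{9}{42394} \approx -0.00021229$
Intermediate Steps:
$p{\left(Y \right)} = \frac{\left(4 + Y\right)^{2}}{3}$
$z{\left(I \right)} = 2 I \left(-39 + I\right)$ ($z{\left(I \right)} = \left(-39 + I\right) 2 I = 2 I \left(-39 + I\right)$)
$\frac{1}{z{\left(p{\left(-2 \right)} \right)} - 4610} = \frac{1}{2 \frac{\left(4 - 2\right)^{2}}{3} \left(-39 + \frac{\left(4 - 2\right)^{2}}{3}\right) - 4610} = \frac{1}{2 \frac{2^{2}}{3} \left(-39 + \frac{2^{2}}{3}\right) - 4610} = \frac{1}{2 \cdot \frac{1}{3} \cdot 4 \left(-39 + \frac{1}{3} \cdot 4\right) - 4610} = \frac{1}{2 \cdot \frac{4}{3} \left(-39 + \frac{4}{3}\right) - 4610} = \frac{1}{2 \cdot \frac{4}{3} \left(- \frac{113}{3}\right) - 4610} = \frac{1}{- \frac{904}{9} - 4610} = \frac{1}{- \frac{42394}{9}} = - \frac{9}{42394}$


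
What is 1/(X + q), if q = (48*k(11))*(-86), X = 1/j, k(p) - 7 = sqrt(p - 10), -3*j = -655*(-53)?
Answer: -34715/1146428163 ≈ -3.0281e-5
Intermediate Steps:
j = -34715/3 (j = -(-655)*(-53)/3 = -1/3*34715 = -34715/3 ≈ -11572.)
k(p) = 7 + sqrt(-10 + p) (k(p) = 7 + sqrt(p - 10) = 7 + sqrt(-10 + p))
X = -3/34715 (X = 1/(-34715/3) = -3/34715 ≈ -8.6418e-5)
q = -33024 (q = (48*(7 + sqrt(-10 + 11)))*(-86) = (48*(7 + sqrt(1)))*(-86) = (48*(7 + 1))*(-86) = (48*8)*(-86) = 384*(-86) = -33024)
1/(X + q) = 1/(-3/34715 - 33024) = 1/(-1146428163/34715) = -34715/1146428163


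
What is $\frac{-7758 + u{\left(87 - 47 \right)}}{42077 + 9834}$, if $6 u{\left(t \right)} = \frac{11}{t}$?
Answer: $- \frac{1861909}{12458640} \approx -0.14945$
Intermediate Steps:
$u{\left(t \right)} = \frac{11}{6 t}$ ($u{\left(t \right)} = \frac{11 \frac{1}{t}}{6} = \frac{11}{6 t}$)
$\frac{-7758 + u{\left(87 - 47 \right)}}{42077 + 9834} = \frac{-7758 + \frac{11}{6 \left(87 - 47\right)}}{42077 + 9834} = \frac{-7758 + \frac{11}{6 \left(87 - 47\right)}}{51911} = \left(-7758 + \frac{11}{6 \cdot 40}\right) \frac{1}{51911} = \left(-7758 + \frac{11}{6} \cdot \frac{1}{40}\right) \frac{1}{51911} = \left(-7758 + \frac{11}{240}\right) \frac{1}{51911} = \left(- \frac{1861909}{240}\right) \frac{1}{51911} = - \frac{1861909}{12458640}$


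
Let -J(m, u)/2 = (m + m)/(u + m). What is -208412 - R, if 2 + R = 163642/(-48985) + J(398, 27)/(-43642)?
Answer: -18935129501593692/90856643225 ≈ -2.0841e+5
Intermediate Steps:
J(m, u) = -4*m/(m + u) (J(m, u) = -2*(m + m)/(u + m) = -2*2*m/(m + u) = -4*m/(m + u))
R = -485226215008/90856643225 (R = -2 + (163642/(-48985) - 4*398/(398 + 27)/(-43642)) = -2 + (163642*(-1/48985) - 4*398/425*(-1/43642)) = -2 + (-163642/48985 - 4*398*1/425*(-1/43642)) = -2 + (-163642/48985 - 1592/425*(-1/43642)) = -2 + (-163642/48985 + 796/9273925) = -2 - 303512928558/90856643225 = -485226215008/90856643225 ≈ -5.3406)
-208412 - R = -208412 - 1*(-485226215008/90856643225) = -208412 + 485226215008/90856643225 = -18935129501593692/90856643225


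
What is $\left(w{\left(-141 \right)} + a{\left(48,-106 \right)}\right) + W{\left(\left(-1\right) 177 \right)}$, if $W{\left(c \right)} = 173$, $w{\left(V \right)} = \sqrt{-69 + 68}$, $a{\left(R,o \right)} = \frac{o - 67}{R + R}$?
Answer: $\frac{16435}{96} + i \approx 171.2 + 1.0 i$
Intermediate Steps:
$a{\left(R,o \right)} = \frac{-67 + o}{2 R}$
$w{\left(V \right)} = i$ ($w{\left(V \right)} = \sqrt{-1} = i$)
$\left(w{\left(-141 \right)} + a{\left(48,-106 \right)}\right) + W{\left(\left(-1\right) 177 \right)} = \left(i + \frac{-67 - 106}{2 \cdot 48}\right) + 173 = \left(i + \frac{1}{2} \cdot \frac{1}{48} \left(-173\right)\right) + 173 = \left(i - \frac{173}{96}\right) + 173 = \left(- \frac{173}{96} + i\right) + 173 = \frac{16435}{96} + i$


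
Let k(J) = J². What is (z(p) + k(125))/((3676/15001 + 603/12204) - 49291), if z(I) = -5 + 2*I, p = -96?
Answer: -313826440368/1002639788873 ≈ -0.31300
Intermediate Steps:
(z(p) + k(125))/((3676/15001 + 603/12204) - 49291) = ((-5 + 2*(-96)) + 125²)/((3676/15001 + 603/12204) - 49291) = ((-5 - 192) + 15625)/((3676*(1/15001) + 603*(1/12204)) - 49291) = (-197 + 15625)/((3676/15001 + 67/1356) - 49291) = 15428/(5989723/20341356 - 49291) = 15428/(-1002639788873/20341356) = 15428*(-20341356/1002639788873) = -313826440368/1002639788873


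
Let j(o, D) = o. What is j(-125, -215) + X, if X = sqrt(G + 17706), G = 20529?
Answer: -125 + sqrt(38235) ≈ 70.538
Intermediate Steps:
X = sqrt(38235) (X = sqrt(20529 + 17706) = sqrt(38235) ≈ 195.54)
j(-125, -215) + X = -125 + sqrt(38235)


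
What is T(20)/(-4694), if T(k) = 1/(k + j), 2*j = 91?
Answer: -1/307457 ≈ -3.2525e-6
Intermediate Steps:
j = 91/2 (j = (½)*91 = 91/2 ≈ 45.500)
T(k) = 1/(91/2 + k) (T(k) = 1/(k + 91/2) = 1/(91/2 + k))
T(20)/(-4694) = (2/(91 + 2*20))/(-4694) = (2/(91 + 40))*(-1/4694) = (2/131)*(-1/4694) = -1/307457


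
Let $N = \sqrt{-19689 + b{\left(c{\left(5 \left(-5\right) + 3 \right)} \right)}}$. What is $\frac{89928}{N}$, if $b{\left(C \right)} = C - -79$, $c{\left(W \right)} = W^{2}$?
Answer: $- \frac{44964 i \sqrt{19126}}{9563} \approx - 650.25 i$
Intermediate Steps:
$b{\left(C \right)} = 79 + C$ ($b{\left(C \right)} = C + 79 = 79 + C$)
$N = i \sqrt{19126}$ ($N = \sqrt{-19689 + \left(79 + \left(5 \left(-5\right) + 3\right)^{2}\right)} = \sqrt{-19689 + \left(79 + \left(-25 + 3\right)^{2}\right)} = \sqrt{-19689 + \left(79 + \left(-22\right)^{2}\right)} = \sqrt{-19689 + \left(79 + 484\right)} = \sqrt{-19689 + 563} = \sqrt{-19126} = i \sqrt{19126} \approx 138.3 i$)
$\frac{89928}{N} = \frac{89928}{i \sqrt{19126}} = 89928 \left(- \frac{i \sqrt{19126}}{19126}\right) = - \frac{44964 i \sqrt{19126}}{9563}$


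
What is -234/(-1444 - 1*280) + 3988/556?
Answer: 875677/119818 ≈ 7.3084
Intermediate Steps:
-234/(-1444 - 1*280) + 3988/556 = -234/(-1444 - 280) + 3988*(1/556) = -234/(-1724) + 997/139 = -234*(-1/1724) + 997/139 = 117/862 + 997/139 = 875677/119818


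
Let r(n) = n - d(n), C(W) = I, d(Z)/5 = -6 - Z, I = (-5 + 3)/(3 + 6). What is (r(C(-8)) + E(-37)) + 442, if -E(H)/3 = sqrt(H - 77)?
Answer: 1412/3 - 3*I*sqrt(114) ≈ 470.67 - 32.031*I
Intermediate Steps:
I = -2/9 ≈ -0.22222
d(Z) = -30 - 5*Z (d(Z) = 5*(-6 - Z) = -30 - 5*Z)
C(W) = -2/9
E(H) = -3*sqrt(-77 + H) (E(H) = -3*sqrt(H - 77) = -3*sqrt(-77 + H))
r(n) = 30 + 6*n (r(n) = n - (-30 - 5*n) = n + (30 + 5*n) = 30 + 6*n)
(r(C(-8)) + E(-37)) + 442 = ((30 + 6*(-2/9)) - 3*sqrt(-77 - 37)) + 442 = ((30 - 4/3) - 3*I*sqrt(114)) + 442 = (86/3 - 3*I*sqrt(114)) + 442 = 1412/3 - 3*I*sqrt(114)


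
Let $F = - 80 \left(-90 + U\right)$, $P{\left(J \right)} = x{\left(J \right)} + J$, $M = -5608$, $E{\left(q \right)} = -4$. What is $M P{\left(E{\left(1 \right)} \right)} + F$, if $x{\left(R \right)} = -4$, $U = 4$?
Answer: $51744$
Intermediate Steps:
$P{\left(J \right)} = -4 + J$
$F = 6880$ ($F = - 80 \left(-90 + 4\right) = \left(-80\right) \left(-86\right) = 6880$)
$M P{\left(E{\left(1 \right)} \right)} + F = - 5608 \left(-4 - 4\right) + 6880 = \left(-5608\right) \left(-8\right) + 6880 = 44864 + 6880 = 51744$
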